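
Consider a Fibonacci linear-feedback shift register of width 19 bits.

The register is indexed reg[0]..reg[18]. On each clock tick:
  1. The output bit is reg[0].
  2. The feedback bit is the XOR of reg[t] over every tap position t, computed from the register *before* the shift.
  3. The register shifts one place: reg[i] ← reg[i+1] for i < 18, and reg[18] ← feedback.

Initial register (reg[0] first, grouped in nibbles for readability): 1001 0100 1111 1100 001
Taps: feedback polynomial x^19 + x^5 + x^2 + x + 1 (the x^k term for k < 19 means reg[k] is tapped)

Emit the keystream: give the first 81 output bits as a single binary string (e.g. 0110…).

k : reg_k → out_k, fb_k
0: 1001010011111100001 → 1, fb=0
1: 0010100111111000010 → 0, fb=1
2: 0101001111110000101 → 0, fb=1
3: 1010011111100001011 → 1, fb=1
4: 0100111111000010111 → 0, fb=0
5: 1001111110000101110 → 1, fb=0
6: 0011111100001011100 → 0, fb=0
7: 0111111000010111000 → 0, fb=1
8: 1111110000101110001 → 1, fb=0
9: 1111100001011100010 → 1, fb=1
10: 1111000010111000101 → 1, fb=1
11: 1110000101110001011 → 1, fb=1
12: 1100001011100010111 → 1, fb=0
13: 1000010111000101110 → 1, fb=0
14: 0000101110001011100 → 0, fb=0
15: 0001011100010111000 → 0, fb=1
16: 0010111000101110001 → 0, fb=0
17: 0101110001011100010 → 0, fb=0
18: 1011100010111000100 → 1, fb=0
19: 0111000101110001000 → 0, fb=0
20: 1110001011100010000 → 1, fb=1
21: 1100010111000100001 → 1, fb=1
22: 1000101110001000011 → 1, fb=1
23: 0001011100010000111 → 0, fb=1
24: 0010111000100001111 → 0, fb=0
25: 0101110001000011110 → 0, fb=0
26: 1011100010000111100 → 1, fb=0
27: 0111000100001111000 → 0, fb=0
28: 1110001000011110000 → 1, fb=1
29: 1100010000111100001 → 1, fb=1
30: 1000100001111000011 → 1, fb=1
31: 0001000011110000111 → 0, fb=0
32: 0010000111100001110 → 0, fb=1
33: 0100001111000011101 → 0, fb=1
34: 1000011110000111011 → 1, fb=0
35: 0000111100001110110 → 0, fb=1
36: 0001111000011101101 → 0, fb=1
37: 0011110000111011011 → 0, fb=0
38: 0111100001110110110 → 0, fb=0
39: 1111000011101101100 → 1, fb=1
40: 1110000111011011001 → 1, fb=1
41: 1100001110110110011 → 1, fb=0
42: 1000011101101100110 → 1, fb=0
43: 0000111011011001100 → 0, fb=1
44: 0001110110110011001 → 0, fb=1
45: 0011101101100110011 → 0, fb=1
46: 0111011011001100111 → 0, fb=1
47: 1110110110011001111 → 1, fb=0
48: 1101101100110011110 → 1, fb=0
49: 1011011001100111100 → 1, fb=1
50: 0110110011001111001 → 0, fb=1
51: 1101100110011110011 → 1, fb=0
52: 1011001100111100110 → 1, fb=0
53: 0110011001111001100 → 0, fb=1
54: 1100110011110011001 → 1, fb=1
55: 1001100111100110011 → 1, fb=1
56: 0011001111001100111 → 0, fb=1
57: 0110011110011001111 → 0, fb=1
58: 1100111100110011111 → 1, fb=1
59: 1001111001100111111 → 1, fb=0
60: 0011110011001111110 → 0, fb=0
61: 0111100110011111100 → 0, fb=0
62: 1111001100111111000 → 1, fb=1
63: 1110011001111110001 → 1, fb=0
64: 1100110011111100010 → 1, fb=1
65: 1001100111111000101 → 1, fb=1
66: 0011001111110001011 → 0, fb=1
67: 0110011111100010111 → 0, fb=1
68: 1100111111000101111 → 1, fb=1
69: 1001111110001011111 → 1, fb=0
70: 0011111100010111110 → 0, fb=0
71: 0111111000101111100 → 0, fb=1
72: 1111110001011111001 → 1, fb=0
73: 1111100010111110010 → 1, fb=1
74: 1111000101111100101 → 1, fb=1
75: 1110001011111001011 → 1, fb=1
76: 1100010111110010111 → 1, fb=1
77: 1000101111100101111 → 1, fb=1
78: 0001011111001011111 → 0, fb=1
79: 0010111110010111111 → 0, fb=0
80: 0101111100101111110 → 0, fb=0

100101001111110000101110001011100010000111100001110110110011001111001100111111000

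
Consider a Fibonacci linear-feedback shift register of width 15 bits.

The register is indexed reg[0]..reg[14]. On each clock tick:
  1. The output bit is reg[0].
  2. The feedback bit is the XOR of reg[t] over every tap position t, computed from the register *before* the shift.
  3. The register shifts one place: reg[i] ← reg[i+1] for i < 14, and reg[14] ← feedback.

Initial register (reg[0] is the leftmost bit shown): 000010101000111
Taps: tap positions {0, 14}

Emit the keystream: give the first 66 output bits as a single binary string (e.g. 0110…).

000010101000111111100110000101010111011111001100101101010001000110

tick  register→output (feedback)
  0  000010101000111→0 (1)
  1  000101010001111→0 (1)
  2  001010100011111→0 (1)
  3  010101000111111→0 (1)
  4  101010001111111→1 (0)
  5  010100011111110→0 (0)
  6  101000111111100→1 (1)
  7  010001111111001→0 (1)
  8  100011111110011→1 (0)
  9  000111111100110→0 (0)
 10  001111111001100→0 (0)
 11  011111110011000→0 (0)
 12  111111100110000→1 (1)
 13  111111001100001→1 (0)
 14  111110011000010→1 (1)
 15  111100110000101→1 (0)
 16  111001100001010→1 (1)
 17  110011000010101→1 (0)
 18  100110000101010→1 (1)
 19  001100001010101→0 (1)
 20  011000010101011→0 (1)
 21  110000101010111→1 (0)
 22  100001010101110→1 (1)
 23  000010101011101→0 (1)
 24  000101010111011→0 (1)
 25  001010101110111→0 (1)
 26  010101011101111→0 (1)
 27  101010111011111→1 (0)
 28  010101110111110→0 (0)
 29  101011101111100→1 (1)
 30  010111011111001→0 (1)
 31  101110111110011→1 (0)
 32  011101111100110→0 (0)
 33  111011111001100→1 (1)
 34  110111110011001→1 (0)
 35  101111100110010→1 (1)
 36  011111001100101→0 (1)
 37  111110011001011→1 (0)
 38  111100110010110→1 (1)
 39  111001100101101→1 (0)
 40  110011001011010→1 (1)
 41  100110010110101→1 (0)
 42  001100101101010→0 (0)
 43  011001011010100→0 (0)
 44  110010110101000→1 (1)
 45  100101101010001→1 (0)
 46  001011010100010→0 (0)
 47  010110101000100→0 (0)
 48  101101010001000→1 (1)
 49  011010100010001→0 (1)
 50  110101000100011→1 (0)
 51  101010001000110→1 (1)
 52  010100010001101→0 (1)
 53  101000100011011→1 (0)
 54  010001000110110→0 (0)
 55  100010001101100→1 (1)
 56  000100011011001→0 (1)
 57  001000110110011→0 (1)
 58  010001101100111→0 (1)
 59  100011011001111→1 (0)
 60  000110110011110→0 (0)
 61  001101100111100→0 (0)
 62  011011001111000→0 (0)
 63  110110011110000→1 (1)
 64  101100111100001→1 (0)
 65  011001111000010→0 (0)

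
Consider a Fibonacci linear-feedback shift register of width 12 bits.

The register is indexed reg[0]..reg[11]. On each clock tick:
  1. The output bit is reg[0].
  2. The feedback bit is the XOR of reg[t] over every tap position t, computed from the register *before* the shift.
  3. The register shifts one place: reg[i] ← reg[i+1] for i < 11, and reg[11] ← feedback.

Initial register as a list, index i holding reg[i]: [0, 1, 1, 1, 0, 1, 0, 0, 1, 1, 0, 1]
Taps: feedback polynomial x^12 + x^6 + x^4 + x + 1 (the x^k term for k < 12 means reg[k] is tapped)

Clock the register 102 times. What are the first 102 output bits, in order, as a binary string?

tick  register→output (feedback)
  0  011101001101→0 (1)
  1  111010011011→1 (1)
  2  110100110111→1 (1)
  3  101001101111→1 (0)
  4  010011011110→0 (0)
  5  100110111100→1 (1)
  6  001101111001→0 (1)
  7  011011110011→0 (1)
  8  110111100111→1 (0)
  9  101111001110→1 (0)
 10  011110011100→0 (0)
 11  111100111000→1 (1)
 12  111001110001→1 (1)
 13  110011100011→1 (0)
 14  100111000110→1 (0)
 15  001110001100→0 (1)
 16  011100011001→0 (1)
 17  111000110011→1 (1)
 18  110001100111→1 (1)
 19  100011001111→1 (0)
 20  000110011110→0 (1)
 21  001100111101→0 (1)
 22  011001111011→0 (0)
 23  110011110110→1 (0)
 24  100111101100→1 (1)
 25  001111011001→0 (1)
 26  011110110011→0 (1)
 27  111101100111→1 (1)
 28  111011001111→1 (1)
 29  110110011111→1 (1)
 30  101100111111→1 (0)
 31  011001111110→0 (0)
 32  110011111100→1 (0)
 33  100111111000→1 (1)
 34  001111110001→0 (0)
 35  011111100010→0 (1)
 36  111111000101→1 (1)
 37  111110001011→1 (1)
 38  111100010111→1 (0)
 39  111000101110→1 (1)
 40  110001011101→1 (0)
 41  100010111010→1 (1)
 42  000101110101→0 (1)
 43  001011101011→0 (0)
 44  010111010110→0 (0)
 45  101110101100→1 (1)
 46  011101011001→0 (1)
 47  111010110011→1 (0)
 48  110101100110→1 (1)
 49  101011001101→1 (0)
 50  010110011010→0 (0)
 51  101100110100→1 (0)
 52  011001101000→0 (0)
 53  110011010000→1 (1)
 54  100110100001→1 (1)
 55  001101000011→0 (0)
 56  011010000110→0 (0)
 57  110100001100→1 (0)
 58  101000011000→1 (1)
 59  010000110001→0 (0)
 60  100001100010→1 (0)
 61  000011000100→0 (1)
 62  000110001001→0 (1)
 63  001100010011→0 (0)
 64  011000100110→0 (0)
 65  110001001100→1 (0)
 66  100010011000→1 (0)
 67  000100110000→0 (1)
 68  001001100001→0 (1)
 69  010011000011→0 (0)
 70  100110000110→1 (0)
 71  001100001100→0 (0)
 72  011000011000→0 (1)
 73  110000110001→1 (1)
 74  100001100011→1 (0)
 75  000011000110→0 (1)
 76  000110001101→0 (1)
 77  001100011011→0 (0)
 78  011000110110→0 (0)
 79  110001101100→1 (1)
 80  100011011001→1 (0)
 81  000110110010→0 (0)
 82  001101100100→0 (1)
 83  011011001001→0 (0)
 84  110110010010→1 (1)
 85  101100100101→1 (0)
 86  011001001010→0 (1)
 87  110010010101→1 (1)
 88  100100101011→1 (0)
 89  001001010110→0 (0)
 90  010010101100→0 (1)
 91  100101011001→1 (1)
 92  001010110011→0 (0)
 93  010101100110→0 (0)
 94  101011001100→1 (0)
 95  010110011000→0 (0)
 96  101100110000→1 (0)
 97  011001100000→0 (0)
 98  110011000000→1 (1)
 99  100110000001→1 (0)
100  001100000010→0 (0)
101  011000000100→0 (1)

011101001101111001110001100111101100111111000101110101100110100001100010011000011000110110010010101100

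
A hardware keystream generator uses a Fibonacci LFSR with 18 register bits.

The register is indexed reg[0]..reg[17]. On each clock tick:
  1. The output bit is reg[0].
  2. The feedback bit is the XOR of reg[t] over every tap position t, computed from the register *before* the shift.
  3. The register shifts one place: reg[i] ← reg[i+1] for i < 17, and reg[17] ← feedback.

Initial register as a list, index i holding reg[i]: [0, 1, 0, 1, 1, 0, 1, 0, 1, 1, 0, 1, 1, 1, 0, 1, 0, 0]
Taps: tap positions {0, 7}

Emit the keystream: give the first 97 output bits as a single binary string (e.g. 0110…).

0101101011011101000011010001011011100001100110011000101101010111000010000011010011000100100101011

k : reg_k → out_k, fb_k
0: 010110101101110100 → 0, fb=0
1: 101101011011101000 → 1, fb=0
2: 011010110111010000 → 0, fb=1
3: 110101101110100001 → 1, fb=1
4: 101011011101000011 → 1, fb=0
5: 010110111010000110 → 0, fb=1
6: 101101110100001101 → 1, fb=0
7: 011011101000011010 → 0, fb=0
8: 110111010000110100 → 1, fb=0
9: 101110100001101000 → 1, fb=1
10: 011101000011010001 → 0, fb=0
11: 111010000110100010 → 1, fb=1
12: 110100001101000101 → 1, fb=1
13: 101000011010001011 → 1, fb=0
14: 010000110100010110 → 0, fb=1
15: 100001101000101101 → 1, fb=1
16: 000011010001011011 → 0, fb=1
17: 000110100010110111 → 0, fb=0
18: 001101000101101110 → 0, fb=0
19: 011010001011011100 → 0, fb=0
20: 110100010110111000 → 1, fb=0
21: 101000101101110000 → 1, fb=1
22: 010001011011100001 → 0, fb=1
23: 100010110111000011 → 1, fb=0
24: 000101101110000110 → 0, fb=0
25: 001011011100001100 → 0, fb=1
26: 010110111000011001 → 0, fb=1
27: 101101110000110011 → 1, fb=0
28: 011011100001100110 → 0, fb=0
29: 110111000011001100 → 1, fb=1
30: 101110000110011001 → 1, fb=1
31: 011100001100110011 → 0, fb=0
32: 111000011001100110 → 1, fb=0
33: 110000110011001100 → 1, fb=0
34: 100001100110011000 → 1, fb=1
35: 000011001100110001 → 0, fb=0
36: 000110011001100010 → 0, fb=1
37: 001100110011000101 → 0, fb=1
38: 011001100110001011 → 0, fb=0
39: 110011001100010110 → 1, fb=1
40: 100110011000101101 → 1, fb=0
41: 001100110001011010 → 0, fb=1
42: 011001100010110101 → 0, fb=0
43: 110011000101101010 → 1, fb=1
44: 100110001011010101 → 1, fb=1
45: 001100010110101011 → 0, fb=1
46: 011000101101010111 → 0, fb=0
47: 110001011010101110 → 1, fb=0
48: 100010110101011100 → 1, fb=0
49: 000101101010111000 → 0, fb=0
50: 001011010101110000 → 0, fb=1
51: 010110101011100001 → 0, fb=0
52: 101101010111000010 → 1, fb=0
53: 011010101110000100 → 0, fb=0
54: 110101011100001000 → 1, fb=0
55: 101010111000010000 → 1, fb=0
56: 010101110000100000 → 0, fb=1
57: 101011100001000001 → 1, fb=1
58: 010111000010000011 → 0, fb=0
59: 101110000100000110 → 1, fb=1
60: 011100001000001101 → 0, fb=0
61: 111000010000011010 → 1, fb=0
62: 110000100000110100 → 1, fb=1
63: 100001000001101001 → 1, fb=1
64: 000010000011010011 → 0, fb=0
65: 000100000110100110 → 0, fb=0
66: 001000001101001100 → 0, fb=0
67: 010000011010011000 → 0, fb=1
68: 100000110100110001 → 1, fb=0
69: 000001101001100010 → 0, fb=0
70: 000011010011000100 → 0, fb=1
71: 000110100110001001 → 0, fb=0
72: 001101001100010010 → 0, fb=0
73: 011010011000100100 → 0, fb=1
74: 110100110001001001 → 1, fb=0
75: 101001100010010010 → 1, fb=1
76: 010011000100100101 → 0, fb=0
77: 100110001001001010 → 1, fb=1
78: 001100010010010101 → 0, fb=1
79: 011000100100101011 → 0, fb=0
80: 110001001001010110 → 1, fb=1
81: 100010010010101101 → 1, fb=0
82: 000100100101011010 → 0, fb=0
83: 001001001010110100 → 0, fb=0
84: 010010010101101000 → 0, fb=1
85: 100100101011010001 → 1, fb=1
86: 001001010110100011 → 0, fb=1
87: 010010101101000111 → 0, fb=0
88: 100101011010001110 → 1, fb=0
89: 001010110100011100 → 0, fb=1
90: 010101101000111001 → 0, fb=0
91: 101011010001110010 → 1, fb=0
92: 010110100011100100 → 0, fb=0
93: 101101000111001000 → 1, fb=1
94: 011010001110010001 → 0, fb=0
95: 110100011100100010 → 1, fb=0
96: 101000111001000100 → 1, fb=0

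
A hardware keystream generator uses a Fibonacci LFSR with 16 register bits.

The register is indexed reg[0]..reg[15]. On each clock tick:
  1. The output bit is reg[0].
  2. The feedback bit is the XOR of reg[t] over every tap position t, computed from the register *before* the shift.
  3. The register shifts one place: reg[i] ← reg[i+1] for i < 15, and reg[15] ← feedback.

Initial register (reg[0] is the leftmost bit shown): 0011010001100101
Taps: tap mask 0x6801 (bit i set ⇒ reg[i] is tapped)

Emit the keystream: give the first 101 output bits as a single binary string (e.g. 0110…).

00110100011001011101010100100000111100001001001010010010111000011101001010000100011001000010101011011

step | reg (before) | out | fb
   0 | 0011010001100101 | 0 | 1
   1 | 0110100011001011 | 0 | 1
   2 | 1101000110010111 | 1 | 0
   3 | 1010001100101110 | 1 | 1
   4 | 0100011001011101 | 0 | 0
   5 | 1000110010111010 | 1 | 1
   6 | 0001100101110101 | 0 | 0
   7 | 0011001011101010 | 0 | 1
   8 | 0110010111010101 | 0 | 0
   9 | 1100101110101010 | 1 | 0
  10 | 1001011101010100 | 1 | 1
  11 | 0010111010101001 | 0 | 0
  12 | 0101110101010010 | 0 | 0
  13 | 1011101010100100 | 1 | 0
  14 | 0111010101001000 | 0 | 0
  15 | 1110101010010000 | 1 | 0
  16 | 1101010100100000 | 1 | 1
  17 | 1010101001000001 | 1 | 1
  18 | 0101010010000011 | 0 | 1
  19 | 1010100100000111 | 1 | 1
  20 | 0101001000001111 | 0 | 0
  21 | 1010010000011110 | 1 | 0
  22 | 0100100000111100 | 0 | 0
  23 | 1001000001111000 | 1 | 0
  24 | 0010000011110000 | 0 | 1
  25 | 0100000111100001 | 0 | 0
  26 | 1000001111000010 | 1 | 0
  27 | 0000011110000100 | 0 | 1
  28 | 0000111100001001 | 0 | 0
  29 | 0001111000010010 | 0 | 0
  30 | 0011110000100100 | 0 | 1
  31 | 0111100001001001 | 0 | 0
  32 | 1111000010010010 | 1 | 1
  33 | 1110000100100101 | 1 | 0
  34 | 1100001001001010 | 1 | 0
  35 | 1000010010010100 | 1 | 1
  36 | 0000100100101001 | 0 | 0
  37 | 0001001001010010 | 0 | 0
  38 | 0010010010100100 | 0 | 1
  39 | 0100100101001001 | 0 | 0
  40 | 1001001010010010 | 1 | 1
  41 | 0010010100100101 | 0 | 1
  42 | 0100101001001011 | 0 | 1
  43 | 1001010010010111 | 1 | 0
  44 | 0010100100101110 | 0 | 0
  45 | 0101001001011100 | 0 | 0
  46 | 1010010010111000 | 1 | 0
  47 | 0100100101110000 | 0 | 1
  48 | 1001001011100001 | 1 | 1
  49 | 0010010111000011 | 0 | 1
  50 | 0100101110000111 | 0 | 0
  51 | 1001011100001110 | 1 | 1
  52 | 0010111000011101 | 0 | 0
  53 | 0101110000111010 | 0 | 0
  54 | 1011100001110100 | 1 | 1
  55 | 0111000011101001 | 0 | 0
  56 | 1110000111010010 | 1 | 1
  57 | 1100001110100101 | 1 | 0
  58 | 1000011101001010 | 1 | 0
  59 | 0000111010010100 | 0 | 0
  60 | 0001110100101000 | 0 | 0
  61 | 0011101001010000 | 0 | 1
  62 | 0111010010100001 | 0 | 0
  63 | 1110100101000010 | 1 | 0
  64 | 1101001010000100 | 1 | 0
  65 | 1010010100001000 | 1 | 1
  66 | 0100101000010001 | 0 | 1
  67 | 1001010000100011 | 1 | 0
  68 | 0010100001000110 | 0 | 0
  69 | 0101000010001100 | 0 | 1
  70 | 1010000100011001 | 1 | 0
  71 | 0100001000110010 | 0 | 0
  72 | 1000010001100100 | 1 | 0
  73 | 0000100011001000 | 0 | 0
  74 | 0001000110010000 | 0 | 1
  75 | 0010001100100001 | 0 | 0
  76 | 0100011001000010 | 0 | 1
  77 | 1000110010000101 | 1 | 0
  78 | 0001100100001010 | 0 | 1
  79 | 0011001000010101 | 0 | 0
  80 | 0110010000101010 | 0 | 1
  81 | 1100100001010101 | 1 | 1
  82 | 1001000010101011 | 1 | 0
  83 | 0010000101010110 | 0 | 1
  84 | 0100001010101101 | 0 | 1
  85 | 1000010101011011 | 1 | 1
  86 | 0000101010110111 | 0 | 1
  87 | 0001010101101111 | 0 | 0
  88 | 0010101011011110 | 0 | 1
  89 | 0101010110111101 | 0 | 0
  90 | 1010101101111010 | 1 | 1
  91 | 0101011011110101 | 0 | 0
  92 | 1010110111101010 | 1 | 0
  93 | 0101101111010100 | 0 | 0
  94 | 1011011110101000 | 1 | 1
  95 | 0110111101010001 | 0 | 1
  96 | 1101111010100011 | 1 | 0
  97 | 1011110101000110 | 1 | 1
  98 | 0111101010001101 | 0 | 1
  99 | 1111010100011011 | 1 | 1
 100 | 1110101000110111 | 1 | 0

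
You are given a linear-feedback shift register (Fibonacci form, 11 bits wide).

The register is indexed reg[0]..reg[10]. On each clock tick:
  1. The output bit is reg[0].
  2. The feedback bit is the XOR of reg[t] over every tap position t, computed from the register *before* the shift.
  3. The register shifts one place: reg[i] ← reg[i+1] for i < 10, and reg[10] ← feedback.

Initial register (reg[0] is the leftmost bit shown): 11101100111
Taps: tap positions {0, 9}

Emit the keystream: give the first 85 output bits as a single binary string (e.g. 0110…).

1110110011100100101100001011100000010011111111010011001101111000011100111111001011001

k : reg_k → out_k, fb_k
0: 11101100111 → 1, fb=0
1: 11011001110 → 1, fb=0
2: 10110011100 → 1, fb=1
3: 01100111001 → 0, fb=0
4: 11001110010 → 1, fb=0
5: 10011100100 → 1, fb=1
6: 00111001001 → 0, fb=0
7: 01110010010 → 0, fb=1
8: 11100100101 → 1, fb=1
9: 11001001011 → 1, fb=0
10: 10010010110 → 1, fb=0
11: 00100101100 → 0, fb=0
12: 01001011000 → 0, fb=0
13: 10010110000 → 1, fb=1
14: 00101100001 → 0, fb=0
15: 01011000010 → 0, fb=1
16: 10110000101 → 1, fb=1
17: 01100001011 → 0, fb=1
18: 11000010111 → 1, fb=0
19: 10000101110 → 1, fb=0
20: 00001011100 → 0, fb=0
21: 00010111000 → 0, fb=0
22: 00101110000 → 0, fb=0
23: 01011100000 → 0, fb=0
24: 10111000000 → 1, fb=1
25: 01110000001 → 0, fb=0
26: 11100000010 → 1, fb=0
27: 11000000100 → 1, fb=1
28: 10000001001 → 1, fb=1
29: 00000010011 → 0, fb=1
30: 00000100111 → 0, fb=1
31: 00001001111 → 0, fb=1
32: 00010011111 → 0, fb=1
33: 00100111111 → 0, fb=1
34: 01001111111 → 0, fb=1
35: 10011111111 → 1, fb=0
36: 00111111110 → 0, fb=1
37: 01111111101 → 0, fb=0
38: 11111111010 → 1, fb=0
39: 11111110100 → 1, fb=1
40: 11111101001 → 1, fb=1
41: 11111010011 → 1, fb=0
42: 11110100110 → 1, fb=0
43: 11101001100 → 1, fb=1
44: 11010011001 → 1, fb=1
45: 10100110011 → 1, fb=0
46: 01001100110 → 0, fb=1
47: 10011001101 → 1, fb=1
48: 00110011011 → 0, fb=1
49: 01100110111 → 0, fb=1
50: 11001101111 → 1, fb=0
51: 10011011110 → 1, fb=0
52: 00110111100 → 0, fb=0
53: 01101111000 → 0, fb=0
54: 11011110000 → 1, fb=1
55: 10111100001 → 1, fb=1
56: 01111000011 → 0, fb=1
57: 11110000111 → 1, fb=0
58: 11100001110 → 1, fb=0
59: 11000011100 → 1, fb=1
60: 10000111001 → 1, fb=1
61: 00001110011 → 0, fb=1
62: 00011100111 → 0, fb=1
63: 00111001111 → 0, fb=1
64: 01110011111 → 0, fb=1
65: 11100111111 → 1, fb=0
66: 11001111110 → 1, fb=0
67: 10011111100 → 1, fb=1
68: 00111111001 → 0, fb=0
69: 01111110010 → 0, fb=1
70: 11111100101 → 1, fb=1
71: 11111001011 → 1, fb=0
72: 11110010110 → 1, fb=0
73: 11100101100 → 1, fb=1
74: 11001011001 → 1, fb=1
75: 10010110011 → 1, fb=0
76: 00101100110 → 0, fb=1
77: 01011001101 → 0, fb=0
78: 10110011010 → 1, fb=0
79: 01100110100 → 0, fb=0
80: 11001101000 → 1, fb=1
81: 10011010001 → 1, fb=1
82: 00110100011 → 0, fb=1
83: 01101000111 → 0, fb=1
84: 11010001111 → 1, fb=0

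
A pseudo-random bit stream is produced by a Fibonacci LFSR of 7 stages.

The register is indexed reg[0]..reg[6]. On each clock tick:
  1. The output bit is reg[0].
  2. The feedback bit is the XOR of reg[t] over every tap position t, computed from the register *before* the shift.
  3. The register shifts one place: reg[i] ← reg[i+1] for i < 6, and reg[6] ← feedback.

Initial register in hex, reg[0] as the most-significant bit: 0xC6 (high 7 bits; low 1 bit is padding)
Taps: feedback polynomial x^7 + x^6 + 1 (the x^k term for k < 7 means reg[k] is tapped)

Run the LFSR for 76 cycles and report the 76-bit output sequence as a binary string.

1100011011110110101101100100100011100001011111001010111001101000100111100010

tick  register→output (feedback)
  0  1100011→1 (0)
  1  1000110→1 (1)
  2  0001101→0 (1)
  3  0011011→0 (1)
  4  0110111→0 (1)
  5  1101111→1 (0)
  6  1011110→1 (1)
  7  0111101→0 (1)
  8  1111011→1 (0)
  9  1110110→1 (1)
 10  1101101→1 (0)
 11  1011010→1 (1)
 12  0110101→0 (1)
 13  1101011→1 (0)
 14  1010110→1 (1)
 15  0101101→0 (1)
 16  1011011→1 (0)
 17  0110110→0 (0)
 18  1101100→1 (1)
 19  1011001→1 (0)
 20  0110010→0 (0)
 21  1100100→1 (1)
 22  1001001→1 (0)
 23  0010010→0 (0)
 24  0100100→0 (0)
 25  1001000→1 (1)
 26  0010001→0 (1)
 27  0100011→0 (1)
 28  1000111→1 (0)
 29  0001110→0 (0)
 30  0011100→0 (0)
 31  0111000→0 (0)
 32  1110000→1 (1)
 33  1100001→1 (0)
 34  1000010→1 (1)
 35  0000101→0 (1)
 36  0001011→0 (1)
 37  0010111→0 (1)
 38  0101111→0 (1)
 39  1011111→1 (0)
 40  0111110→0 (0)
 41  1111100→1 (1)
 42  1111001→1 (0)
 43  1110010→1 (1)
 44  1100101→1 (0)
 45  1001010→1 (1)
 46  0010101→0 (1)
 47  0101011→0 (1)
 48  1010111→1 (0)
 49  0101110→0 (0)
 50  1011100→1 (1)
 51  0111001→0 (1)
 52  1110011→1 (0)
 53  1100110→1 (1)
 54  1001101→1 (0)
 55  0011010→0 (0)
 56  0110100→0 (0)
 57  1101000→1 (1)
 58  1010001→1 (0)
 59  0100010→0 (0)
 60  1000100→1 (1)
 61  0001001→0 (1)
 62  0010011→0 (1)
 63  0100111→0 (1)
 64  1001111→1 (0)
 65  0011110→0 (0)
 66  0111100→0 (0)
 67  1111000→1 (1)
 68  1110001→1 (0)
 69  1100010→1 (1)
 70  1000101→1 (0)
 71  0001010→0 (0)
 72  0010100→0 (0)
 73  0101000→0 (0)
 74  1010000→1 (1)
 75  0100001→0 (1)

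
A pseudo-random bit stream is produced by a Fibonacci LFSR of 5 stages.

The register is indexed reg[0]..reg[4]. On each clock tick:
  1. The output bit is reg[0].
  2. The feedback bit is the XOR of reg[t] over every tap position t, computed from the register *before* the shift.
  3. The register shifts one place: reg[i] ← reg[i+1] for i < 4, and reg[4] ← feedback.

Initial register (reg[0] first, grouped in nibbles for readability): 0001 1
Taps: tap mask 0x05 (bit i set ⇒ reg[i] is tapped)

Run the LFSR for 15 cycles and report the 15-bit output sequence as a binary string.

000110111010100

k : reg_k → out_k, fb_k
0: 00011 → 0, fb=0
1: 00110 → 0, fb=1
2: 01101 → 0, fb=1
3: 11011 → 1, fb=1
4: 10111 → 1, fb=0
5: 01110 → 0, fb=1
6: 11101 → 1, fb=0
7: 11010 → 1, fb=1
8: 10101 → 1, fb=0
9: 01010 → 0, fb=0
10: 10100 → 1, fb=0
11: 01000 → 0, fb=0
12: 10000 → 1, fb=1
13: 00001 → 0, fb=0
14: 00010 → 0, fb=0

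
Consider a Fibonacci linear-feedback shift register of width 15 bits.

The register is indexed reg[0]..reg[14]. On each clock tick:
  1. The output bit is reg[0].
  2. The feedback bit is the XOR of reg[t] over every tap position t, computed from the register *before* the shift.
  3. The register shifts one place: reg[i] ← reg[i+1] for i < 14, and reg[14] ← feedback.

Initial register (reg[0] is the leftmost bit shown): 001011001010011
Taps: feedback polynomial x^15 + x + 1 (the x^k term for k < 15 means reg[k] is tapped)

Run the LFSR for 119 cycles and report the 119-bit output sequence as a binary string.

00101100101001101110101111010110011110001111010100010010001111100110110010000101011010110001111101111010010000110001110

k : reg_k → out_k, fb_k
0: 001011001010011 → 0, fb=0
1: 010110010100110 → 0, fb=1
2: 101100101001101 → 1, fb=1
3: 011001010011011 → 0, fb=1
4: 110010100110111 → 1, fb=0
5: 100101001101110 → 1, fb=1
6: 001010011011101 → 0, fb=0
7: 010100110111010 → 0, fb=1
8: 101001101110101 → 1, fb=1
9: 010011011101011 → 0, fb=1
10: 100110111010111 → 1, fb=1
11: 001101110101111 → 0, fb=0
12: 011011101011110 → 0, fb=1
13: 110111010111101 → 1, fb=0
14: 101110101111010 → 1, fb=1
15: 011101011110101 → 0, fb=1
16: 111010111101011 → 1, fb=0
17: 110101111010110 → 1, fb=0
18: 101011110101100 → 1, fb=1
19: 010111101011001 → 0, fb=1
20: 101111010110011 → 1, fb=1
21: 011110101100111 → 0, fb=1
22: 111101011001111 → 1, fb=0
23: 111010110011110 → 1, fb=0
24: 110101100111100 → 1, fb=0
25: 101011001111000 → 1, fb=1
26: 010110011110001 → 0, fb=1
27: 101100111100011 → 1, fb=1
28: 011001111000111 → 0, fb=1
29: 110011110001111 → 1, fb=0
30: 100111100011110 → 1, fb=1
31: 001111000111101 → 0, fb=0
32: 011110001111010 → 0, fb=1
33: 111100011110101 → 1, fb=0
34: 111000111101010 → 1, fb=0
35: 110001111010100 → 1, fb=0
36: 100011110101000 → 1, fb=1
37: 000111101010001 → 0, fb=0
38: 001111010100010 → 0, fb=0
39: 011110101000100 → 0, fb=1
40: 111101010001001 → 1, fb=0
41: 111010100010010 → 1, fb=0
42: 110101000100100 → 1, fb=0
43: 101010001001000 → 1, fb=1
44: 010100010010001 → 0, fb=1
45: 101000100100011 → 1, fb=1
46: 010001001000111 → 0, fb=1
47: 100010010001111 → 1, fb=1
48: 000100100011111 → 0, fb=0
49: 001001000111110 → 0, fb=0
50: 010010001111100 → 0, fb=1
51: 100100011111001 → 1, fb=1
52: 001000111110011 → 0, fb=0
53: 010001111100110 → 0, fb=1
54: 100011111001101 → 1, fb=1
55: 000111110011011 → 0, fb=0
56: 001111100110110 → 0, fb=0
57: 011111001101100 → 0, fb=1
58: 111110011011001 → 1, fb=0
59: 111100110110010 → 1, fb=0
60: 111001101100100 → 1, fb=0
61: 110011011001000 → 1, fb=0
62: 100110110010000 → 1, fb=1
63: 001101100100001 → 0, fb=0
64: 011011001000010 → 0, fb=1
65: 110110010000101 → 1, fb=0
66: 101100100001010 → 1, fb=1
67: 011001000010101 → 0, fb=1
68: 110010000101011 → 1, fb=0
69: 100100001010110 → 1, fb=1
70: 001000010101101 → 0, fb=0
71: 010000101011010 → 0, fb=1
72: 100001010110101 → 1, fb=1
73: 000010101101011 → 0, fb=0
74: 000101011010110 → 0, fb=0
75: 001010110101100 → 0, fb=0
76: 010101101011000 → 0, fb=1
77: 101011010110001 → 1, fb=1
78: 010110101100011 → 0, fb=1
79: 101101011000111 → 1, fb=1
80: 011010110001111 → 0, fb=1
81: 110101100011111 → 1, fb=0
82: 101011000111110 → 1, fb=1
83: 010110001111101 → 0, fb=1
84: 101100011111011 → 1, fb=1
85: 011000111110111 → 0, fb=1
86: 110001111101111 → 1, fb=0
87: 100011111011110 → 1, fb=1
88: 000111110111101 → 0, fb=0
89: 001111101111010 → 0, fb=0
90: 011111011110100 → 0, fb=1
91: 111110111101001 → 1, fb=0
92: 111101111010010 → 1, fb=0
93: 111011110100100 → 1, fb=0
94: 110111101001000 → 1, fb=0
95: 101111010010000 → 1, fb=1
96: 011110100100001 → 0, fb=1
97: 111101001000011 → 1, fb=0
98: 111010010000110 → 1, fb=0
99: 110100100001100 → 1, fb=0
100: 101001000011000 → 1, fb=1
101: 010010000110001 → 0, fb=1
102: 100100001100011 → 1, fb=1
103: 001000011000111 → 0, fb=0
104: 010000110001110 → 0, fb=1
105: 100001100011101 → 1, fb=1
106: 000011000111011 → 0, fb=0
107: 000110001110110 → 0, fb=0
108: 001100011101100 → 0, fb=0
109: 011000111011000 → 0, fb=1
110: 110001110110001 → 1, fb=0
111: 100011101100010 → 1, fb=1
112: 000111011000101 → 0, fb=0
113: 001110110001010 → 0, fb=0
114: 011101100010100 → 0, fb=1
115: 111011000101001 → 1, fb=0
116: 110110001010010 → 1, fb=0
117: 101100010100100 → 1, fb=1
118: 011000101001001 → 0, fb=1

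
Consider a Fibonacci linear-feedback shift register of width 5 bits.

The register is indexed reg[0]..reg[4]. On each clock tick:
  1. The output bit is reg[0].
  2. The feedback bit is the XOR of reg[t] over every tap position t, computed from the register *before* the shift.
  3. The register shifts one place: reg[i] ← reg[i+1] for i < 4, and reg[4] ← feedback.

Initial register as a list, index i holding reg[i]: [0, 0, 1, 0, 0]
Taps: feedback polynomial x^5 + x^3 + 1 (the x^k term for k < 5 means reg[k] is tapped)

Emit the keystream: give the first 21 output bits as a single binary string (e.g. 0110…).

tick  register→output (feedback)
  0  00100→0 (0)
  1  01000→0 (0)
  2  10000→1 (1)
  3  00001→0 (0)
  4  00010→0 (1)
  5  00101→0 (0)
  6  01010→0 (1)
  7  10101→1 (1)
  8  01011→0 (1)
  9  10111→1 (0)
 10  01110→0 (1)
 11  11101→1 (1)
 12  11011→1 (0)
 13  10110→1 (0)
 14  01100→0 (0)
 15  11000→1 (1)
 16  10001→1 (1)
 17  00011→0 (1)
 18  00111→0 (1)
 19  01111→0 (1)
 20  11111→1 (0)

001000010101110110001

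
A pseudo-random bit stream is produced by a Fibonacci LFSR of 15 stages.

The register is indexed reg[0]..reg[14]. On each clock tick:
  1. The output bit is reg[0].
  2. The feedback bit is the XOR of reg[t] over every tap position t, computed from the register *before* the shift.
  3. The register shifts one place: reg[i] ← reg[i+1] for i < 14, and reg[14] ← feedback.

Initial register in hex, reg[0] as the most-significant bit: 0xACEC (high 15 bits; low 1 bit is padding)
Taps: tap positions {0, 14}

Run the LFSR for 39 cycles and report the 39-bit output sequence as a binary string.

101011001110110110010001011011011100001

tick  register→output (feedback)
  0  101011001110110→1 (1)
  1  010110011101101→0 (1)
  2  101100111011011→1 (0)
  3  011001110110110→0 (0)
  4  110011101101100→1 (1)
  5  100111011011001→1 (0)
  6  001110110110010→0 (0)
  7  011101101100100→0 (0)
  8  111011011001000→1 (1)
  9  110110110010001→1 (0)
 10  101101100100010→1 (1)
 11  011011001000101→0 (1)
 12  110110010001011→1 (0)
 13  101100100010110→1 (1)
 14  011001000101101→0 (1)
 15  110010001011011→1 (0)
 16  100100010110110→1 (1)
 17  001000101101101→0 (1)
 18  010001011011011→0 (1)
 19  100010110110111→1 (0)
 20  000101101101110→0 (0)
 21  001011011011100→0 (0)
 22  010110110111000→0 (0)
 23  101101101110000→1 (1)
 24  011011011100001→0 (1)
 25  110110111000011→1 (0)
 26  101101110000110→1 (1)
 27  011011100001101→0 (1)
 28  110111000011011→1 (0)
 29  101110000110110→1 (1)
 30  011100001101101→0 (1)
 31  111000011011011→1 (0)
 32  110000110110110→1 (1)
 33  100001101101101→1 (0)
 34  000011011011010→0 (0)
 35  000110110110100→0 (0)
 36  001101101101000→0 (0)
 37  011011011010000→0 (0)
 38  110110110100000→1 (1)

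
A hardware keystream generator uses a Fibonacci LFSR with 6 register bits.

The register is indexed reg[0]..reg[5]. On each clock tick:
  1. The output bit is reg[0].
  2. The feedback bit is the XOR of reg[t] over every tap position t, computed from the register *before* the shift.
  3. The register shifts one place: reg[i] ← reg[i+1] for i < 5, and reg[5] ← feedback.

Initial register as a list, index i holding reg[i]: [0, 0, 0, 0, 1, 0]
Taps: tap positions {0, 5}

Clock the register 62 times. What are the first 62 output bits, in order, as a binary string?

00001000001111110101011001101110110100100111000101111001010001

tick  register→output (feedback)
  0  000010→0 (0)
  1  000100→0 (0)
  2  001000→0 (0)
  3  010000→0 (0)
  4  100000→1 (1)
  5  000001→0 (1)
  6  000011→0 (1)
  7  000111→0 (1)
  8  001111→0 (1)
  9  011111→0 (1)
 10  111111→1 (0)
 11  111110→1 (1)
 12  111101→1 (0)
 13  111010→1 (1)
 14  110101→1 (0)
 15  101010→1 (1)
 16  010101→0 (1)
 17  101011→1 (0)
 18  010110→0 (0)
 19  101100→1 (1)
 20  011001→0 (1)
 21  110011→1 (0)
 22  100110→1 (1)
 23  001101→0 (1)
 24  011011→0 (1)
 25  110111→1 (0)
 26  101110→1 (1)
 27  011101→0 (1)
 28  111011→1 (0)
 29  110110→1 (1)
 30  101101→1 (0)
 31  011010→0 (0)
 32  110100→1 (1)
 33  101001→1 (0)
 34  010010→0 (0)
 35  100100→1 (1)
 36  001001→0 (1)
 37  010011→0 (1)
 38  100111→1 (0)
 39  001110→0 (0)
 40  011100→0 (0)
 41  111000→1 (1)
 42  110001→1 (0)
 43  100010→1 (1)
 44  000101→0 (1)
 45  001011→0 (1)
 46  010111→0 (1)
 47  101111→1 (0)
 48  011110→0 (0)
 49  111100→1 (1)
 50  111001→1 (0)
 51  110010→1 (1)
 52  100101→1 (0)
 53  001010→0 (0)
 54  010100→0 (0)
 55  101000→1 (1)
 56  010001→0 (1)
 57  100011→1 (0)
 58  000110→0 (0)
 59  001100→0 (0)
 60  011000→0 (0)
 61  110000→1 (1)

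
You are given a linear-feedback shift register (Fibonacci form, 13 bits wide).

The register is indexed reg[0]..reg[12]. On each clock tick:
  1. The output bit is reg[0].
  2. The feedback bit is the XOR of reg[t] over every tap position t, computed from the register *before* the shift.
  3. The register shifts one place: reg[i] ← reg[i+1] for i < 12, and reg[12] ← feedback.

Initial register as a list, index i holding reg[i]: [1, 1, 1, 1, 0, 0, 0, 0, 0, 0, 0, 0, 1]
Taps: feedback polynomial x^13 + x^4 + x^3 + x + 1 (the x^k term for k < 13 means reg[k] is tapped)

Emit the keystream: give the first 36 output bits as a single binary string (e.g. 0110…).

111100000000110010000101110011111110

tick  register→output (feedback)
  0  1111000000001→1 (1)
  1  1110000000011→1 (0)
  2  1100000000110→1 (0)
  3  1000000001100→1 (1)
  4  0000000011001→0 (0)
  5  0000000110010→0 (0)
  6  0000001100100→0 (0)
  7  0000011001000→0 (0)
  8  0000110010000→0 (1)
  9  0001100100001→0 (0)
 10  0011001000010→0 (1)
 11  0110010000101→0 (1)
 12  1100100001011→1 (1)
 13  1001000010111→1 (0)
 14  0010000101110→0 (0)
 15  0100001011100→0 (1)
 16  1000010111001→1 (1)
 17  0000101110011→0 (1)
 18  0001011100111→0 (1)
 19  0010111001111→0 (1)
 20  0101110011111→0 (1)
 21  1011100111111→1 (1)
 22  0111001111111→0 (0)
 23  1110011111110→1 (0)
 24  1100111111100→1 (1)
 25  1001111111001→1 (1)
 26  0011111110011→0 (0)
 27  0111111100110→0 (1)
 28  1111111001101→1 (0)
 29  1111110011010→1 (0)
 30  1111100110100→1 (0)
 31  1111001101000→1 (1)
 32  1110011010001→1 (0)
 33  1100110100010→1 (1)
 34  1001101000101→1 (1)
 35  0011010001011→0 (1)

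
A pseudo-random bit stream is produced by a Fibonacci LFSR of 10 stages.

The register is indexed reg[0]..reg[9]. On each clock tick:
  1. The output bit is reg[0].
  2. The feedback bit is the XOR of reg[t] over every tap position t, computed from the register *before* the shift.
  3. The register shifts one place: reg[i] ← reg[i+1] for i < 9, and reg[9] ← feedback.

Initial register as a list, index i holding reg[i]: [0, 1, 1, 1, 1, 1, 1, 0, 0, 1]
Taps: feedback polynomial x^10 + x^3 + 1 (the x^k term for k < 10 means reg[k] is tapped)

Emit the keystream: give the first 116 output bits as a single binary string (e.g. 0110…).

k : reg_k → out_k, fb_k
0: 0111111001 → 0, fb=1
1: 1111110011 → 1, fb=0
2: 1111100110 → 1, fb=0
3: 1111001100 → 1, fb=0
4: 1110011000 → 1, fb=1
5: 1100110001 → 1, fb=1
6: 1001100011 → 1, fb=0
7: 0011000110 → 0, fb=1
8: 0110001101 → 0, fb=0
9: 1100011010 → 1, fb=1
10: 1000110101 → 1, fb=1
11: 0001101011 → 0, fb=1
12: 0011010111 → 0, fb=1
13: 0110101111 → 0, fb=0
14: 1101011110 → 1, fb=0
15: 1010111100 → 1, fb=1
16: 0101111001 → 0, fb=1
17: 1011110011 → 1, fb=0
18: 0111100110 → 0, fb=1
19: 1111001101 → 1, fb=0
20: 1110011010 → 1, fb=1
21: 1100110101 → 1, fb=1
22: 1001101011 → 1, fb=0
23: 0011010110 → 0, fb=1
24: 0110101101 → 0, fb=0
25: 1101011010 → 1, fb=0
26: 1010110100 → 1, fb=1
27: 0101101001 → 0, fb=1
28: 1011010011 → 1, fb=0
29: 0110100110 → 0, fb=0
30: 1101001100 → 1, fb=0
31: 1010011000 → 1, fb=1
32: 0100110001 → 0, fb=0
33: 1001100010 → 1, fb=0
34: 0011000100 → 0, fb=1
35: 0110001001 → 0, fb=0
36: 1100010010 → 1, fb=1
37: 1000100101 → 1, fb=1
38: 0001001011 → 0, fb=1
39: 0010010111 → 0, fb=0
40: 0100101110 → 0, fb=0
41: 1001011100 → 1, fb=0
42: 0010111000 → 0, fb=0
43: 0101110000 → 0, fb=1
44: 1011100001 → 1, fb=0
45: 0111000010 → 0, fb=1
46: 1110000101 → 1, fb=1
47: 1100001011 → 1, fb=1
48: 1000010111 → 1, fb=1
49: 0000101111 → 0, fb=0
50: 0001011110 → 0, fb=1
51: 0010111101 → 0, fb=0
52: 0101111010 → 0, fb=1
53: 1011110101 → 1, fb=0
54: 0111101010 → 0, fb=1
55: 1111010101 → 1, fb=0
56: 1110101010 → 1, fb=1
57: 1101010101 → 1, fb=0
58: 1010101010 → 1, fb=1
59: 0101010101 → 0, fb=1
60: 1010101011 → 1, fb=1
61: 0101010111 → 0, fb=1
62: 1010101111 → 1, fb=1
63: 0101011111 → 0, fb=1
64: 1010111111 → 1, fb=1
65: 0101111111 → 0, fb=1
66: 1011111111 → 1, fb=0
67: 0111111110 → 0, fb=1
68: 1111111101 → 1, fb=0
69: 1111111010 → 1, fb=0
70: 1111110100 → 1, fb=0
71: 1111101000 → 1, fb=0
72: 1111010000 → 1, fb=0
73: 1110100000 → 1, fb=1
74: 1101000001 → 1, fb=0
75: 1010000010 → 1, fb=1
76: 0100000101 → 0, fb=0
77: 1000001010 → 1, fb=1
78: 0000010101 → 0, fb=0
79: 0000101010 → 0, fb=0
80: 0001010100 → 0, fb=1
81: 0010101001 → 0, fb=0
82: 0101010010 → 0, fb=1
83: 1010100101 → 1, fb=1
84: 0101001011 → 0, fb=1
85: 1010010111 → 1, fb=1
86: 0100101111 → 0, fb=0
87: 1001011110 → 1, fb=0
88: 0010111100 → 0, fb=0
89: 0101111000 → 0, fb=1
90: 1011110001 → 1, fb=0
91: 0111100010 → 0, fb=1
92: 1111000101 → 1, fb=0
93: 1110001010 → 1, fb=1
94: 1100010101 → 1, fb=1
95: 1000101011 → 1, fb=1
96: 0001010111 → 0, fb=1
97: 0010101111 → 0, fb=0
98: 0101011110 → 0, fb=1
99: 1010111101 → 1, fb=1
100: 0101111011 → 0, fb=1
101: 1011110111 → 1, fb=0
102: 0111101110 → 0, fb=1
103: 1111011101 → 1, fb=0
104: 1110111010 → 1, fb=1
105: 1101110101 → 1, fb=0
106: 1011101010 → 1, fb=0
107: 0111010100 → 0, fb=1
108: 1110101001 → 1, fb=1
109: 1101010011 → 1, fb=0
110: 1010100110 → 1, fb=1
111: 0101001101 → 0, fb=1
112: 1010011011 → 1, fb=1
113: 0100110111 → 0, fb=0
114: 1001101110 → 1, fb=0
115: 0011011100 → 0, fb=1

01111110011000110101111001101011010011000100101110000101111010101010111111110100000101010010111100010101111011101010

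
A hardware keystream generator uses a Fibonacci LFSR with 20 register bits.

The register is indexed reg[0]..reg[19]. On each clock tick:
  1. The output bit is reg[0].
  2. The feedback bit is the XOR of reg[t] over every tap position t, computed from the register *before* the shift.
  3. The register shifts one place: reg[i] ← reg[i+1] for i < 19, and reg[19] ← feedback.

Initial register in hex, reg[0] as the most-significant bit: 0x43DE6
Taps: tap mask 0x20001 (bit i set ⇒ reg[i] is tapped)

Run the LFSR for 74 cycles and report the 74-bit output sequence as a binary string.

01000011110111100110100100011110001000101100100011111101100111110110001110

k : reg_k → out_k, fb_k
0: 01000011110111100110 → 0, fb=1
1: 10000111101111001101 → 1, fb=0
2: 00001111011110011010 → 0, fb=0
3: 00011110111100110100 → 0, fb=1
4: 00111101111001101001 → 0, fb=0
5: 01111011110011010010 → 0, fb=0
6: 11110111100110100100 → 1, fb=0
7: 11101111001101001000 → 1, fb=1
8: 11011110011010010001 → 1, fb=1
9: 10111100110100100011 → 1, fb=1
10: 01111001101001000111 → 0, fb=1
11: 11110011010010001111 → 1, fb=0
12: 11100110100100011110 → 1, fb=0
13: 11001101001000111100 → 1, fb=0
14: 10011010010001111000 → 1, fb=1
15: 00110100100011110001 → 0, fb=0
16: 01101001000111100010 → 0, fb=0
17: 11010010001111000100 → 1, fb=0
18: 10100100011110001000 → 1, fb=1
19: 01001000111100010001 → 0, fb=0
20: 10010001111000100010 → 1, fb=1
21: 00100011110001000101 → 0, fb=1
22: 01000111100010001011 → 0, fb=0
23: 10001111000100010110 → 1, fb=0
24: 00011110001000101100 → 0, fb=1
25: 00111100010001011001 → 0, fb=0
26: 01111000100010110010 → 0, fb=0
27: 11110001000101100100 → 1, fb=0
28: 11100010001011001000 → 1, fb=1
29: 11000100010110010001 → 1, fb=1
30: 10001000101100100011 → 1, fb=1
31: 00010001011001000111 → 0, fb=1
32: 00100010110010001111 → 0, fb=1
33: 01000101100100011111 → 0, fb=1
34: 10001011001000111111 → 1, fb=0
35: 00010110010001111110 → 0, fb=1
36: 00101100100011111101 → 0, fb=1
37: 01011001000111111011 → 0, fb=0
38: 10110010001111110110 → 1, fb=0
39: 01100100011111101100 → 0, fb=1
40: 11001000111111011001 → 1, fb=1
41: 10010001111110110011 → 1, fb=1
42: 00100011111101100111 → 0, fb=1
43: 01000111111011001111 → 0, fb=1
44: 10001111110110011111 → 1, fb=0
45: 00011111101100111110 → 0, fb=1
46: 00111111011001111101 → 0, fb=1
47: 01111110110011111011 → 0, fb=0
48: 11111101100111110110 → 1, fb=0
49: 11111011001111101100 → 1, fb=0
50: 11110110011111011000 → 1, fb=1
51: 11101100111110110001 → 1, fb=1
52: 11011001111101100011 → 1, fb=1
53: 10110011111011000111 → 1, fb=0
54: 01100111110110001110 → 0, fb=1
55: 11001111101100011101 → 1, fb=0
56: 10011111011000111010 → 1, fb=1
57: 00111110110001110101 → 0, fb=1
58: 01111101100011101011 → 0, fb=0
59: 11111011000111010110 → 1, fb=0
60: 11110110001110101100 → 1, fb=0
61: 11101100011101011000 → 1, fb=1
62: 11011000111010110001 → 1, fb=1
63: 10110001110101100011 → 1, fb=1
64: 01100011101011000111 → 0, fb=1
65: 11000111010110001111 → 1, fb=0
66: 10001110101100011110 → 1, fb=0
67: 00011101011000111100 → 0, fb=1
68: 00111010110001111001 → 0, fb=0
69: 01110101100011110010 → 0, fb=0
70: 11101011000111100100 → 1, fb=0
71: 11010110001111001000 → 1, fb=1
72: 10101100011110010001 → 1, fb=1
73: 01011000111100100011 → 0, fb=0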